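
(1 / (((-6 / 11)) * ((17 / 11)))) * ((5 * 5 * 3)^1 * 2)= -3025 / 17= -177.94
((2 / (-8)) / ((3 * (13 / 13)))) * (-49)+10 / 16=113 / 24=4.71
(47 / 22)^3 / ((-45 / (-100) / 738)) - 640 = 20431875 / 1331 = 15350.77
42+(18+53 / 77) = 4673 / 77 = 60.69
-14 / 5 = -2.80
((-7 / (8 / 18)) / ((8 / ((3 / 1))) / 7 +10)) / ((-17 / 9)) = 11907 / 14824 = 0.80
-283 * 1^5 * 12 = -3396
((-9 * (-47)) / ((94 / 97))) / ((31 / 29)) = 25317 / 62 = 408.34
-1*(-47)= 47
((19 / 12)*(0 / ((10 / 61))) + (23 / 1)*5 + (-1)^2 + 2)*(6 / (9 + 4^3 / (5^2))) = 17700 / 289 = 61.25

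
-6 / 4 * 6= -9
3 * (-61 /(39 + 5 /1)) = -183 /44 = -4.16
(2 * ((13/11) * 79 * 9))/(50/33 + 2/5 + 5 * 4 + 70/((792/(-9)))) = 1109160/13939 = 79.57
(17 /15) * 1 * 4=4.53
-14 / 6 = -7 / 3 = -2.33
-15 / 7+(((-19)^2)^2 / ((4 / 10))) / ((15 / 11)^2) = 110380537 / 630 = 175207.20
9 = 9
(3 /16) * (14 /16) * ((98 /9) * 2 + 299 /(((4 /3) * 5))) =83951 /7680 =10.93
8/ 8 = 1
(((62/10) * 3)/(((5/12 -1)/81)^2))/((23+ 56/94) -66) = -4129650864/488285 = -8457.46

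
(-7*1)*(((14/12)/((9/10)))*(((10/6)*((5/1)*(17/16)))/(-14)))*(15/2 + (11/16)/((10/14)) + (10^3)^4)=238000000002014075/41472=5738811728443.63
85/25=17/5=3.40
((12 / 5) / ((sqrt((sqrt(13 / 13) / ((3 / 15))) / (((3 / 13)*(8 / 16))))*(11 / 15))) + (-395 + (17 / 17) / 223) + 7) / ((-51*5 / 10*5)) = 57682 / 18955-12*sqrt(390) / 60775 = 3.04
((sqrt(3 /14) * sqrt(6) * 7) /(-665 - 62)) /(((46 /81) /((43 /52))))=-10449 * sqrt(7) /1738984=-0.02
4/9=0.44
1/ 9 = 0.11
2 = 2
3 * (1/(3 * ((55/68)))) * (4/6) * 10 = 272/33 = 8.24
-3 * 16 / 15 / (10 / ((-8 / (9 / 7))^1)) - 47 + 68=5173 / 225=22.99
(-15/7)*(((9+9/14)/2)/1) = -2025/196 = -10.33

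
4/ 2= 2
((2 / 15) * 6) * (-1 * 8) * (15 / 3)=-32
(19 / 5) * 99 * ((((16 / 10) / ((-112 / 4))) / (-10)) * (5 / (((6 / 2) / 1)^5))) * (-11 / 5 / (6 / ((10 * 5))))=-2299 / 2835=-0.81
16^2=256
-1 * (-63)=63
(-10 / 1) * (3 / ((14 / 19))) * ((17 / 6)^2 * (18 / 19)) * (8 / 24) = -1445 / 14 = -103.21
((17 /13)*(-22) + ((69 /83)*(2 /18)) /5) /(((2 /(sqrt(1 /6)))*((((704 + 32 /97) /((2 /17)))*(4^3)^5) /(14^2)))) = -315959749*sqrt(6) /4325163922567987200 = -0.00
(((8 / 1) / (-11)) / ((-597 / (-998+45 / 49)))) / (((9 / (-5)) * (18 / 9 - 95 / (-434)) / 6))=242330720 / 132804441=1.82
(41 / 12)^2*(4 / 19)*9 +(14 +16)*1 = 3961 / 76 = 52.12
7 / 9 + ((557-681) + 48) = -677 / 9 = -75.22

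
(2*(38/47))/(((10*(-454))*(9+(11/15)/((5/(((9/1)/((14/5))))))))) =-266/7073547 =-0.00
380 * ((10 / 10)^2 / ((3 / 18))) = 2280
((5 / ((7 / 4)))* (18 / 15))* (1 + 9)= 240 / 7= 34.29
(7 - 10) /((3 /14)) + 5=-9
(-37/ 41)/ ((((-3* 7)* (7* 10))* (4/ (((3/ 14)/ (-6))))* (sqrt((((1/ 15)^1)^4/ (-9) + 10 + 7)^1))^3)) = -758615625* sqrt(1936406)/ 13499285466138795008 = -0.00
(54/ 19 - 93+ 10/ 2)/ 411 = -1618/ 7809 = -0.21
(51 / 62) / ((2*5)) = 51 / 620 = 0.08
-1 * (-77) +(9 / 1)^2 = 158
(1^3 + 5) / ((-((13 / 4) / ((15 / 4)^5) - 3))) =2.00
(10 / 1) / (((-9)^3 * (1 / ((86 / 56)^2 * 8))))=-9245 / 35721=-0.26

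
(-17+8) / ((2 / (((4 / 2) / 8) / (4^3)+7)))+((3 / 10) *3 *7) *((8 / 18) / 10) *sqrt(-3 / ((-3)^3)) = -1206691 / 38400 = -31.42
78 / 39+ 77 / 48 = 3.60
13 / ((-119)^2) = 13 / 14161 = 0.00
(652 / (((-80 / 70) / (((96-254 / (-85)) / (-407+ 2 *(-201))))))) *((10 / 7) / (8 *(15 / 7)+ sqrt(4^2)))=4800187 / 1017722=4.72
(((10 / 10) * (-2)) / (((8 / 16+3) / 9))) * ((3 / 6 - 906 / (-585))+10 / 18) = -6094 / 455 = -13.39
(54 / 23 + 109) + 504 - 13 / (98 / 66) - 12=670106 / 1127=594.59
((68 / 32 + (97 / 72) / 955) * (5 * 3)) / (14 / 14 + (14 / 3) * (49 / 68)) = 621401 / 84995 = 7.31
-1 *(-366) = 366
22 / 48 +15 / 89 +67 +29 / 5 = 784199 / 10680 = 73.43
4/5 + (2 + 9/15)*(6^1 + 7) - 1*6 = 143/5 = 28.60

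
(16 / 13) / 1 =16 / 13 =1.23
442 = 442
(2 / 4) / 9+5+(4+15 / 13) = 2389 / 234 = 10.21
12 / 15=4 / 5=0.80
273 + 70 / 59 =16177 / 59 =274.19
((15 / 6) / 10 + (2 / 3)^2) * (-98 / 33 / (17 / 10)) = -6125 / 5049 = -1.21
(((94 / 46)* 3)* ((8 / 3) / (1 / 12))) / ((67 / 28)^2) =3537408 / 103247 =34.26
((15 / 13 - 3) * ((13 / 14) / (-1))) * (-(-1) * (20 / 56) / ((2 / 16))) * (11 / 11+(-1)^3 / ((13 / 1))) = 2880 / 637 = 4.52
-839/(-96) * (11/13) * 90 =665.55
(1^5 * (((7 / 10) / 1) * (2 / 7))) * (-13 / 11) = -13 / 55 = -0.24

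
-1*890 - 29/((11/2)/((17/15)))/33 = -4847036/5445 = -890.18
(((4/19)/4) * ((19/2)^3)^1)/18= 361/144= 2.51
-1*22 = -22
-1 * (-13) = 13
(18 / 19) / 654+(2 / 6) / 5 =2116 / 31065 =0.07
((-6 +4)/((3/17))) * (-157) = 5338/3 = 1779.33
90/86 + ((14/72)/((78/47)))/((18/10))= 1207975/1086696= 1.11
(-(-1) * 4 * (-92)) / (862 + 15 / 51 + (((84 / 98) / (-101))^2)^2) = -1563055486643056 / 3662536825261891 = -0.43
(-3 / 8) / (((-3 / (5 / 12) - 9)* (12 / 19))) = 95 / 2592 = 0.04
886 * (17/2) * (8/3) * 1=60248/3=20082.67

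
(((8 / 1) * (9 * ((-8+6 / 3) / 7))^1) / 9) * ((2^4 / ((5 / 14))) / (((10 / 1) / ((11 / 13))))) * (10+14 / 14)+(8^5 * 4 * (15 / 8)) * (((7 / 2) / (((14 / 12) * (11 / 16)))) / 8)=478209792 / 3575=133764.98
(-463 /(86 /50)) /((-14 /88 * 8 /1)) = 127325 /602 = 211.50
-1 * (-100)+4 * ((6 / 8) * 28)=184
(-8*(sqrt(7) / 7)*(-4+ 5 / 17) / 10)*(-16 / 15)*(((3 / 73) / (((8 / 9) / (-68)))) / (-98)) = -1296*sqrt(7) / 89425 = -0.04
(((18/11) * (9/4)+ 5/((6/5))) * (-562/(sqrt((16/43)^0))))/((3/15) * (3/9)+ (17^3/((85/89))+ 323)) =-727790/902099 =-0.81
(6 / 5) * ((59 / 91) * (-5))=-354 / 91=-3.89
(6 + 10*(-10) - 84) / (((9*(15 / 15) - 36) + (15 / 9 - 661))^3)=4806 / 8729091379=0.00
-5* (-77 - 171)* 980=1215200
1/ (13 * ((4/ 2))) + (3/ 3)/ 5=31/ 130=0.24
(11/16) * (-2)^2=11/4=2.75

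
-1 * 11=-11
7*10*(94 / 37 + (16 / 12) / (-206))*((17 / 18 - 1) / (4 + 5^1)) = -1014020 / 926073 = -1.09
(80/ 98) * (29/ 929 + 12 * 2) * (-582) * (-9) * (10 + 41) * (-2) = -477108468000/ 45521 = -10481062.98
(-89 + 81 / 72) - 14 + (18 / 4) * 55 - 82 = 509 / 8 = 63.62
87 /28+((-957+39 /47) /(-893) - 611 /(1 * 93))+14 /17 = -2914193923 /1857972228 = -1.57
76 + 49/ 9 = 81.44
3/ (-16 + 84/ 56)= -6/ 29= -0.21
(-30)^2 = 900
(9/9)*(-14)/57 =-14/57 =-0.25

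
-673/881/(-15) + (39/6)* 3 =516731/26430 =19.55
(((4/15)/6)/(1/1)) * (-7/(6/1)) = -7/135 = -0.05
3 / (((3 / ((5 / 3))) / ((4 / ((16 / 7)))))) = 35 / 12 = 2.92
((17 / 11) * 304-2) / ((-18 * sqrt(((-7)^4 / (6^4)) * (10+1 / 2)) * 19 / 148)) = -1523216 * sqrt(42) / 215061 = -45.90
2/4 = 1/2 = 0.50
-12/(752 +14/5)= -10/629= -0.02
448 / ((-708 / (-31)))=3472 / 177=19.62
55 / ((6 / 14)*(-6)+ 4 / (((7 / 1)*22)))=-605 / 28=-21.61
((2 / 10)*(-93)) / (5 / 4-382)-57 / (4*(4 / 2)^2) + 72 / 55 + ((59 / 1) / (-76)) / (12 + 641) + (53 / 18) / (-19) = -18594406909 / 7876590480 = -2.36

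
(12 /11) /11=12 /121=0.10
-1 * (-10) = 10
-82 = -82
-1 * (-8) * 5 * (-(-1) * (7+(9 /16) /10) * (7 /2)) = 987.88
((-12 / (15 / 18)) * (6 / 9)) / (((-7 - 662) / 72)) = 1.03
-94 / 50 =-47 / 25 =-1.88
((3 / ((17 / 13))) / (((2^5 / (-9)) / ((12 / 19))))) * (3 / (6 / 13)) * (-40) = 68445 / 646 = 105.95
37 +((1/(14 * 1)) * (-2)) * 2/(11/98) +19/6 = 2483/66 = 37.62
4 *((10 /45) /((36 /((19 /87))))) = 38 /7047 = 0.01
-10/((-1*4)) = 5/2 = 2.50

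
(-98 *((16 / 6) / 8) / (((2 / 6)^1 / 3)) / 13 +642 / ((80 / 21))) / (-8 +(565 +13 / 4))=0.26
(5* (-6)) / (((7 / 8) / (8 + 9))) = -4080 / 7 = -582.86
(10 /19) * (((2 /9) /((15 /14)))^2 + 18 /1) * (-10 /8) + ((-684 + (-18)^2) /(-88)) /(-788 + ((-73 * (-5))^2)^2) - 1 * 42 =-7667290257242822 /142328427792903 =-53.87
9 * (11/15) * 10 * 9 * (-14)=-8316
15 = 15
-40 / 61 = -0.66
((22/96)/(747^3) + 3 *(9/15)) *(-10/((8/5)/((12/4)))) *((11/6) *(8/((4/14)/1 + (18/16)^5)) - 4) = -978238807585425545/9581397002760816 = -102.10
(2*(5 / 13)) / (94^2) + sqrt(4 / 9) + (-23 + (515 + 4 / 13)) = 84940483 / 172302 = 492.97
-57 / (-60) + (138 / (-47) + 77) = 70513 / 940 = 75.01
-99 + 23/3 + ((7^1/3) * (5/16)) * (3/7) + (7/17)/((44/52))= -812635/8976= -90.53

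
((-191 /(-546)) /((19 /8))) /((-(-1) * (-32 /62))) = -5921 /20748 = -0.29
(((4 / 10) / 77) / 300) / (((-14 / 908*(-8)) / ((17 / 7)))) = 3859 / 11319000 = 0.00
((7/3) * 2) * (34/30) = 5.29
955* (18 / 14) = 8595 / 7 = 1227.86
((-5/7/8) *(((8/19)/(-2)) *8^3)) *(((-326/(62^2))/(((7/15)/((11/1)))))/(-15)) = 1147520/894691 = 1.28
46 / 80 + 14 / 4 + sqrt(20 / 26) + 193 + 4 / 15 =sqrt(130) / 13 + 23681 / 120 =198.22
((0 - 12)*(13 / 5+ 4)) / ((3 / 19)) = -2508 / 5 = -501.60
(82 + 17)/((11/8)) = 72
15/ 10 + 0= 3/ 2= 1.50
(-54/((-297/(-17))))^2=1156/121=9.55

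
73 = 73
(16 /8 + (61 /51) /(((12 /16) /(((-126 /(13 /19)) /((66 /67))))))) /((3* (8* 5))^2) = -1079849 /52509600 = -0.02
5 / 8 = 0.62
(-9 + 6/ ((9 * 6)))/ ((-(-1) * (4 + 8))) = -20/ 27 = -0.74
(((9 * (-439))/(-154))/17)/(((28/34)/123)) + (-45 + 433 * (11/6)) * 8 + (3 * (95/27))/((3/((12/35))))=120640061/19404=6217.28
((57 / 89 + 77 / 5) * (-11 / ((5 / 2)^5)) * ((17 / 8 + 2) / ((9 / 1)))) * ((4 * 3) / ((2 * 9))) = -6909584 / 12515625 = -0.55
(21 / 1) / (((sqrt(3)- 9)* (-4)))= 7* sqrt(3) / 104+ 63 / 104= 0.72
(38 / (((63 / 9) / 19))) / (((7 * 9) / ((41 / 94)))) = 14801 / 20727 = 0.71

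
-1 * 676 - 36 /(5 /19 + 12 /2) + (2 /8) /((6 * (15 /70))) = -2919775 /4284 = -681.55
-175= -175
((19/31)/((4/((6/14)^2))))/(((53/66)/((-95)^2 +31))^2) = 3579211.03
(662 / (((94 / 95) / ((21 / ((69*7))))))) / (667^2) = 31445 / 480925009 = 0.00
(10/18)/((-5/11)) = -11/9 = -1.22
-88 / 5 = -17.60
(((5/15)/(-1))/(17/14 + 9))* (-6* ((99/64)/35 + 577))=1292579/11440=112.99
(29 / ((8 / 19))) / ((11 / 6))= 1653 / 44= 37.57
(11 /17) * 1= 11 /17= 0.65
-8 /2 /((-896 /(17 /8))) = 0.01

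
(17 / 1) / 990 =17 / 990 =0.02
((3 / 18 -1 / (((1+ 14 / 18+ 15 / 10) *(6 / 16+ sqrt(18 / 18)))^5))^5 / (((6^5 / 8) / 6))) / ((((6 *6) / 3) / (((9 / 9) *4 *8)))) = 19911303792381713499144193921433818745053031932424169220944781177815625 / 9559164916427195126168251388041396908515550488363961412595400369866389897608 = 0.00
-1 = -1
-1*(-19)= 19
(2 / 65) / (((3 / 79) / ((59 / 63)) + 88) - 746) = -9322 / 199338685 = -0.00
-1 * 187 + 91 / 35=-184.40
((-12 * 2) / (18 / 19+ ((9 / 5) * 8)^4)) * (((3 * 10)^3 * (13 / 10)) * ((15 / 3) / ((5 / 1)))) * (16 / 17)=-8892000000 / 482247041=-18.44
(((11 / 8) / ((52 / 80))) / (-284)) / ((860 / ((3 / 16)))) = -33 / 20320768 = -0.00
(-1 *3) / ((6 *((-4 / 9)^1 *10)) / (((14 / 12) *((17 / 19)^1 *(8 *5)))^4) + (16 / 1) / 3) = -3609610578000 / 6417074915999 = -0.56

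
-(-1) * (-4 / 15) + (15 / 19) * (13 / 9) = 83 / 95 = 0.87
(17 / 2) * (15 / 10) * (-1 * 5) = -255 / 4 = -63.75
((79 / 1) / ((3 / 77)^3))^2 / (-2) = -1300764074135449 / 1458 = -892156429448.18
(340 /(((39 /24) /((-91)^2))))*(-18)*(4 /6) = -20791680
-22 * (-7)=154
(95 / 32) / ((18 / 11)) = 1045 / 576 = 1.81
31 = 31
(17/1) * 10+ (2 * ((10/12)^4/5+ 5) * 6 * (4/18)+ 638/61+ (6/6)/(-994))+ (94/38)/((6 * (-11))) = 597441352463/3079418958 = 194.01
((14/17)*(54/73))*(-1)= -756/1241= -0.61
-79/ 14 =-5.64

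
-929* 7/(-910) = 929/130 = 7.15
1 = 1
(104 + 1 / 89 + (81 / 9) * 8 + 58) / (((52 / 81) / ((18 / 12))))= 5060961 / 9256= 546.78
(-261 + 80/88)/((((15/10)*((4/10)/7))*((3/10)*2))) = -500675/99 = -5057.32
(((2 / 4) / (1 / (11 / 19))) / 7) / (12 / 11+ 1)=121 / 6118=0.02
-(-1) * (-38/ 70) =-19/ 35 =-0.54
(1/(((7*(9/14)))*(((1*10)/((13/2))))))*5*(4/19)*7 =182/171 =1.06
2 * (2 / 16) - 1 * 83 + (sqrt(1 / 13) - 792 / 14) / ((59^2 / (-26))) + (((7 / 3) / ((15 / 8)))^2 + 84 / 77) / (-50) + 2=-4362838543639 / 54277492500 - 2 * sqrt(13) / 3481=-80.38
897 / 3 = 299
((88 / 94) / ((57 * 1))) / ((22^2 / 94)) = 2 / 627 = 0.00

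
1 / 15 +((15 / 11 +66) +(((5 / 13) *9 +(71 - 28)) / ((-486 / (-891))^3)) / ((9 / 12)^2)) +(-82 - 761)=-46319717 / 173745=-266.60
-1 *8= -8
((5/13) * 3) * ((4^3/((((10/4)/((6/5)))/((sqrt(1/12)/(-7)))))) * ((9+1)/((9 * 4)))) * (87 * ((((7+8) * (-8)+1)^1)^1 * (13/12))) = 7888 * sqrt(3)/3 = 4554.14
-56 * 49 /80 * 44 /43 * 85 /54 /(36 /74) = -2373217 /20898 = -113.56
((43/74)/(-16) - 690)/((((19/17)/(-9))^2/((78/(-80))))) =745883705853/17096960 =43626.69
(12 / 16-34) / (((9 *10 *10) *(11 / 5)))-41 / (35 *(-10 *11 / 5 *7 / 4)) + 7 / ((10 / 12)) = 296833 / 35280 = 8.41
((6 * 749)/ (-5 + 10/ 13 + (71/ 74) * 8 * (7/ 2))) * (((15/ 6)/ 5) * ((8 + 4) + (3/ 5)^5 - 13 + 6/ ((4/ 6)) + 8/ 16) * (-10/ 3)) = -19314381359/ 6804375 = -2838.52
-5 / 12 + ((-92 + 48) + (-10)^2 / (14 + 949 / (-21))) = -47.62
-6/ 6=-1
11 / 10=1.10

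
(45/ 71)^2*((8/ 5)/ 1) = 3240/ 5041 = 0.64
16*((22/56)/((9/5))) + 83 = 5449/63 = 86.49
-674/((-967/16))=10784/967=11.15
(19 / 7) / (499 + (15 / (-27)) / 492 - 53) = 84132 / 13824181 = 0.01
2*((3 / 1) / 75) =2 / 25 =0.08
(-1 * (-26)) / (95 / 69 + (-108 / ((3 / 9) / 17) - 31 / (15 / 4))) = -8970 / 1902637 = -0.00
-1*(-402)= 402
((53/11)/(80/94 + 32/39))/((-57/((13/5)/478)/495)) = -3788811/27827248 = -0.14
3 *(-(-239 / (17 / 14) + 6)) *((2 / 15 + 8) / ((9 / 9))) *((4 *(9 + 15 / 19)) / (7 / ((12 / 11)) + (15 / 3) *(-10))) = -3533416704 / 844645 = -4183.32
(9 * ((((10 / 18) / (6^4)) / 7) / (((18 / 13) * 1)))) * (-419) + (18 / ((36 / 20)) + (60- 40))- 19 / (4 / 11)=-3660571 / 163296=-22.42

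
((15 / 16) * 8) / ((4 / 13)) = 195 / 8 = 24.38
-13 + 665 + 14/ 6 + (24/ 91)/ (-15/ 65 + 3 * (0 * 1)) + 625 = 26842/ 21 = 1278.19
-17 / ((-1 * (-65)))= -0.26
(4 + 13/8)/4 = 45/32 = 1.41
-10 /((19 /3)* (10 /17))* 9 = -459 /19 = -24.16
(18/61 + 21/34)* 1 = 1893/2074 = 0.91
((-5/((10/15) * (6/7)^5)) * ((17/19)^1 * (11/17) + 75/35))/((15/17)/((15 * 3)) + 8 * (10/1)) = -5277055/9570528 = -0.55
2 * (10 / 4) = 5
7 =7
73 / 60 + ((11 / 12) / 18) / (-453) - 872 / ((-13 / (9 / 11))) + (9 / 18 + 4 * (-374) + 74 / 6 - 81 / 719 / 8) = -35892701350763 / 25151094540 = -1427.08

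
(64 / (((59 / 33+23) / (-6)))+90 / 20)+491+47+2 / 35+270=22819991 / 28630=797.07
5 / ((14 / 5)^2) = 125 / 196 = 0.64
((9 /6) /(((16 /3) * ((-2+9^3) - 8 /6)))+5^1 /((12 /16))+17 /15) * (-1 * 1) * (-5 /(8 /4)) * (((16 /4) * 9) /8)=24453279 /278656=87.75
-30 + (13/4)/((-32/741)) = -13473/128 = -105.26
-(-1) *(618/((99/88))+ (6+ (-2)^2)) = 1678/3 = 559.33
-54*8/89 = -432/89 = -4.85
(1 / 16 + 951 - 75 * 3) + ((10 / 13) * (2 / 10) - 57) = 139197 / 208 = 669.22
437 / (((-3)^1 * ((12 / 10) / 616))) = -672980 / 9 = -74775.56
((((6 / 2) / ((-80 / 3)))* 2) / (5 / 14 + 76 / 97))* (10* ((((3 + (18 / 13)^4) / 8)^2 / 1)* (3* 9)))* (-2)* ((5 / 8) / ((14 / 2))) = 4284129931287255 / 646946246056448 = 6.62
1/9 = 0.11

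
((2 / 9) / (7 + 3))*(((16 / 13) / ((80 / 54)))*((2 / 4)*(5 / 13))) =3 / 845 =0.00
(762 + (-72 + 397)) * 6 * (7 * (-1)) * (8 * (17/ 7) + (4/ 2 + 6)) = -1252224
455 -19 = 436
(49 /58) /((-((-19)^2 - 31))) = -0.00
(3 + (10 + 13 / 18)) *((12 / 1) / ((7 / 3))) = 494 / 7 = 70.57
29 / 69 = 0.42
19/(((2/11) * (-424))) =-0.25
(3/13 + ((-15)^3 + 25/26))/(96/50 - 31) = 2192975/18902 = 116.02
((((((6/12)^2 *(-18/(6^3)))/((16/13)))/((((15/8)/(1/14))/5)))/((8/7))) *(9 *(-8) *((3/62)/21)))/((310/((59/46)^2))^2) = 157525693/11951555095961600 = 0.00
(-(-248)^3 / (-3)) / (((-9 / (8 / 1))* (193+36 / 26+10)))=1586311168 / 71739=22112.26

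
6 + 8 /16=13 /2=6.50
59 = 59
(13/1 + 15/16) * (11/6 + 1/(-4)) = 4237/192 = 22.07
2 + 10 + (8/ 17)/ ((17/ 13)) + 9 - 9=3572/ 289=12.36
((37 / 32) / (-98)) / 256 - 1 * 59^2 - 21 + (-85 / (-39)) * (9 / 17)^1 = -36536959457 / 10436608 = -3500.85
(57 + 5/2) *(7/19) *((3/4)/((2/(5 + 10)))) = 37485/304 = 123.31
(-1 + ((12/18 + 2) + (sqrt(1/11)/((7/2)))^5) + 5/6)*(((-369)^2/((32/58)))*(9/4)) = 35538021*sqrt(11)/44740234 + 177690105/128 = 1388206.58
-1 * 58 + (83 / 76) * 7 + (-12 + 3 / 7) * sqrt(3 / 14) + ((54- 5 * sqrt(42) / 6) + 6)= 733 / 76- 244 * sqrt(42) / 147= -1.11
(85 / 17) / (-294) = -5 / 294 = -0.02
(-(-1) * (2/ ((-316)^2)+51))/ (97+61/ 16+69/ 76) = 0.50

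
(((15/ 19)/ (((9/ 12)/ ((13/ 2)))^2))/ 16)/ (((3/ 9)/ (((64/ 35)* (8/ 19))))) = 21632/ 2527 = 8.56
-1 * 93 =-93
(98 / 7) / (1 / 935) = 13090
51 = 51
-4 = -4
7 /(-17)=-7 /17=-0.41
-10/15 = -2/3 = -0.67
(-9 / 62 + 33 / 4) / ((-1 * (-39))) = 335 / 1612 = 0.21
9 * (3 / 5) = 27 / 5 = 5.40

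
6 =6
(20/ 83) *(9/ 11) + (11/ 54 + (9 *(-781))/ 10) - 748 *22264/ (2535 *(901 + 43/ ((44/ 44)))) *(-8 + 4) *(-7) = -1102827074564/ 1228975605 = -897.35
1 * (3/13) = 3/13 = 0.23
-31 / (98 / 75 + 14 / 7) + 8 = -11 / 8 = -1.38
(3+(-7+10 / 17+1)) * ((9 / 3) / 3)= -41 / 17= -2.41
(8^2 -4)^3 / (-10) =-21600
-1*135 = -135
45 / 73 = 0.62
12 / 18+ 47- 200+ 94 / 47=-451 / 3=-150.33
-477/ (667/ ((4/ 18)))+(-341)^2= 77559321/ 667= 116280.84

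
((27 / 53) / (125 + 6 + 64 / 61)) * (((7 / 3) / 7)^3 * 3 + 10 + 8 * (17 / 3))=30439 / 142305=0.21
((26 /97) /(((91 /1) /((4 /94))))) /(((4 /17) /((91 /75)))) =221 /341925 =0.00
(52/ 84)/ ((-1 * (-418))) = 13/ 8778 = 0.00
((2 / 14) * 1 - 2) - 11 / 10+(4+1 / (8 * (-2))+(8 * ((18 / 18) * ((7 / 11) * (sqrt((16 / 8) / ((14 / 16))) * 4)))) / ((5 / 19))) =549 / 560+2432 * sqrt(7) / 55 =117.97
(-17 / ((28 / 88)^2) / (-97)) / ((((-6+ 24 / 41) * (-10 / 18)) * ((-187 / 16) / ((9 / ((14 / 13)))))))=-2532816 / 6155135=-0.41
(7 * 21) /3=49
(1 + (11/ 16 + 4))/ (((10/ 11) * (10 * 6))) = 0.10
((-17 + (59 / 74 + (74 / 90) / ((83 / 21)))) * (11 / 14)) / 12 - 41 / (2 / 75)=-23813388479 / 15477840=-1538.55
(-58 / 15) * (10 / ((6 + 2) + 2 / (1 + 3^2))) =-580 / 123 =-4.72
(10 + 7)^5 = 1419857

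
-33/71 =-0.46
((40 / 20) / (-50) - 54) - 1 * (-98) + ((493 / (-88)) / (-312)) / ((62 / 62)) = 43.98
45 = 45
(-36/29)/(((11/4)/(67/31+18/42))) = -80928/69223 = -1.17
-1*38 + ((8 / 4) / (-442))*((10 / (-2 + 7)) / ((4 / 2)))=-8399 / 221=-38.00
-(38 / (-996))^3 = 6859 / 123505992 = 0.00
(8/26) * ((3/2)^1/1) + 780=780.46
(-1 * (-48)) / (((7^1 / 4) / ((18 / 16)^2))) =243 / 7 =34.71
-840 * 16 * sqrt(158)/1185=-896 * sqrt(158)/79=-142.56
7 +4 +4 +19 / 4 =79 / 4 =19.75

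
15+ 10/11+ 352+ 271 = 638.91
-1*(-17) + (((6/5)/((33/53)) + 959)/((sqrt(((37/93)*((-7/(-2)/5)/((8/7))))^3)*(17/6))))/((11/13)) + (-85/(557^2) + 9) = 8066389/310249 + 24536393856*sqrt(17205)/965899319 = 3358.01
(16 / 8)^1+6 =8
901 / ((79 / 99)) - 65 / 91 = 623998 / 553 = 1128.39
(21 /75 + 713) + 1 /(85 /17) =17837 /25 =713.48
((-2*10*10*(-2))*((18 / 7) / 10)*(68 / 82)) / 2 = 12240 / 287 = 42.65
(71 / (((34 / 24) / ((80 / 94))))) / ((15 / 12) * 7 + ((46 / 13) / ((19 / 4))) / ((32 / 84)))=3.98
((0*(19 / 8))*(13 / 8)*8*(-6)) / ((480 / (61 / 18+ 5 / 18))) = 0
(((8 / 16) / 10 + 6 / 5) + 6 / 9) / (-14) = -23 / 168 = -0.14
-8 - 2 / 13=-106 / 13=-8.15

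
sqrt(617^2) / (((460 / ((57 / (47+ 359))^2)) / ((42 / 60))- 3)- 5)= 2004633 / 108294808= 0.02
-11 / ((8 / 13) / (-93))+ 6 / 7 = 1663.23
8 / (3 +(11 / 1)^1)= 4 / 7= 0.57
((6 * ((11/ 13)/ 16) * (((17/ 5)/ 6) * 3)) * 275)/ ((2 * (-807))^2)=10285/ 180613056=0.00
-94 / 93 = -1.01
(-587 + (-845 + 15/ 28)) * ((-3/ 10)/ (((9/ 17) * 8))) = 681377/ 6720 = 101.40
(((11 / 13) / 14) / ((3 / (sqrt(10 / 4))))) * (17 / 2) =187 * sqrt(10) / 2184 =0.27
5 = 5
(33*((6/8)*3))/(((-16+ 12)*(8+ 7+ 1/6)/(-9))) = 8019/728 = 11.02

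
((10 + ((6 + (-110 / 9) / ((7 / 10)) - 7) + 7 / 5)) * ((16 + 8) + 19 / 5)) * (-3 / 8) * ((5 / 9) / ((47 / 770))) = 850124 / 1269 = 669.92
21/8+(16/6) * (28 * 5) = 9023/24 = 375.96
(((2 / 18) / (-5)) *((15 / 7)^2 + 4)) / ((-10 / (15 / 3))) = 421 / 4410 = 0.10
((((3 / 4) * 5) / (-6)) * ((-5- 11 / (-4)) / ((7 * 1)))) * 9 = 405 / 224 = 1.81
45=45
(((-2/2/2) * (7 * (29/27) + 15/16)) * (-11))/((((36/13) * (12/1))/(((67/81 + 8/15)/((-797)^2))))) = 287830829/96021647976960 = 0.00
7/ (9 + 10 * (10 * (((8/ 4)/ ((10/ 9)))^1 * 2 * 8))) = 7/ 2889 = 0.00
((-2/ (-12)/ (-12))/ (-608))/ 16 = 1/ 700416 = 0.00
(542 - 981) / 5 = -439 / 5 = -87.80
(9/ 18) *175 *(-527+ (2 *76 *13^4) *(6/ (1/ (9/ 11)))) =41024005925/ 22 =1864727542.05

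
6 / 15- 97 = -483 / 5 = -96.60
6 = 6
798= 798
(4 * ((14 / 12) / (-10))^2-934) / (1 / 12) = -840551 / 75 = -11207.35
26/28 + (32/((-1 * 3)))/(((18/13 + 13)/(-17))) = 6253/462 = 13.53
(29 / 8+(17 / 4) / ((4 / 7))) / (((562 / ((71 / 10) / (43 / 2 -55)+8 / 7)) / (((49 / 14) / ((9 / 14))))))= 901579 / 9036960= 0.10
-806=-806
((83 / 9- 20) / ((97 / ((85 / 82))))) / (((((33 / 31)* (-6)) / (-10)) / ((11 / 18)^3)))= -1594175 / 38736144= -0.04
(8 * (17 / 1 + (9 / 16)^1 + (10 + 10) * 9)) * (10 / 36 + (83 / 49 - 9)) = -19595039 / 1764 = -11108.30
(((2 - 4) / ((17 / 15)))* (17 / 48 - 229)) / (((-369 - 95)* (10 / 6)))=-32925 / 63104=-0.52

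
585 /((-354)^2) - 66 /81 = -304573 /375948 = -0.81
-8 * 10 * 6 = -480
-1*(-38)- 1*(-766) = 804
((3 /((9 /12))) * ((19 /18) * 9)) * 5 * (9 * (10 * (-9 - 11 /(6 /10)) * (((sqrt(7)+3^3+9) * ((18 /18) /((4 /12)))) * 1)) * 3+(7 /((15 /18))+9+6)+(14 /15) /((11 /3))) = -162562723.10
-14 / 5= -2.80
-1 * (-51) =51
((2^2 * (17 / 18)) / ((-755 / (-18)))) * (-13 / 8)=-221 / 1510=-0.15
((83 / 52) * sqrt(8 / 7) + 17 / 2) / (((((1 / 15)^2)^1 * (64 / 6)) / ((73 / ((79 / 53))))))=216760725 * sqrt(14) / 460096 + 44396775 / 5056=10543.78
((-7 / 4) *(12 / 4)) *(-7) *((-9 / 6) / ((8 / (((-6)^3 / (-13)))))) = -11907 / 104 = -114.49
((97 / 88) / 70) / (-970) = -1 / 61600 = -0.00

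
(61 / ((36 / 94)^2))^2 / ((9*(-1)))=-19218.46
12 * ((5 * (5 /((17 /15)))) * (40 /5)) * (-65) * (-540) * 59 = 74552400000 /17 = 4385435294.12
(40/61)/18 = 20/549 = 0.04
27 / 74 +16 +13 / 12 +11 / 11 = 8191 / 444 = 18.45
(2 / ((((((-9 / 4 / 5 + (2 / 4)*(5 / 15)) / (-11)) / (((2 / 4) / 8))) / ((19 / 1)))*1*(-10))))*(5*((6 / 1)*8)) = -37620 / 17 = -2212.94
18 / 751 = 0.02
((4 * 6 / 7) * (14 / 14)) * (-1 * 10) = -240 / 7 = -34.29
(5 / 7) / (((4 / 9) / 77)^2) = 343035 / 16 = 21439.69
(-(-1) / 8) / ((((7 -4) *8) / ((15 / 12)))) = 5 / 768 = 0.01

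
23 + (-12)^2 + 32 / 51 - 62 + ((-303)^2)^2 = 429873521918 / 51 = 8428892586.63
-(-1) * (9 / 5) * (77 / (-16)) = -693 / 80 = -8.66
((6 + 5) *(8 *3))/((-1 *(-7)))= 37.71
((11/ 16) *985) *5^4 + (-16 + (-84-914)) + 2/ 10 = 33778271/ 80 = 422228.39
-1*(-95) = 95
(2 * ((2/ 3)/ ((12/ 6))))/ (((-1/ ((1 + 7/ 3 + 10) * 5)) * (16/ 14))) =-350/ 9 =-38.89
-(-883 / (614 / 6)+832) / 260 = -50555 / 15964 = -3.17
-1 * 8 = -8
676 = 676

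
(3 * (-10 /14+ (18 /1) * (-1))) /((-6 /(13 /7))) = 1703 /98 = 17.38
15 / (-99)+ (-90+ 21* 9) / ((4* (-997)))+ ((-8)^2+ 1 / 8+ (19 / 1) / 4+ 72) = 37033013 / 263208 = 140.70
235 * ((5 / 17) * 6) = 7050 / 17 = 414.71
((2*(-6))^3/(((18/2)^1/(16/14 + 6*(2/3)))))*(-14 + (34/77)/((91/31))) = 670768128/49049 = 13675.47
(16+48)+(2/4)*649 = 388.50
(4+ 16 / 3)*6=56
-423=-423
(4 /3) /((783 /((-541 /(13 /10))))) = -21640 /30537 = -0.71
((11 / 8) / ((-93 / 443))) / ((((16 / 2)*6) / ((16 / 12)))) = -4873 / 26784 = -0.18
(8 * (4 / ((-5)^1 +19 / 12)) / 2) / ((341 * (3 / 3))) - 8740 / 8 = -30548869 / 27962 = -1092.51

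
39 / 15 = 13 / 5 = 2.60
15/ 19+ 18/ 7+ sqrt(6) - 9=-750/ 133+ sqrt(6)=-3.19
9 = 9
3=3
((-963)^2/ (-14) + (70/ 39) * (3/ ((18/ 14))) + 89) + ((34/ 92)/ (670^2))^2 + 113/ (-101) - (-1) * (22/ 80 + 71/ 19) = -44326954531223857340210971/ 670152667578717960000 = -66144.56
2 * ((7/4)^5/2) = 16807/1024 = 16.41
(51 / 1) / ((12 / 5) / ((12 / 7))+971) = 15 / 286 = 0.05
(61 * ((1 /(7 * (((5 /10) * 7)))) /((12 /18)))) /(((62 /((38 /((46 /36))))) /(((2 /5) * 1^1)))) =125172 /174685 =0.72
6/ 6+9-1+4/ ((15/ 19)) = 211/ 15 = 14.07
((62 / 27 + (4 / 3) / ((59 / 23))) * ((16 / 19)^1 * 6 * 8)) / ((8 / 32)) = 4593664 / 10089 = 455.31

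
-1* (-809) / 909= 809 / 909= 0.89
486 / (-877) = -486 / 877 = -0.55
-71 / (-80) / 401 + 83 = 2662711 / 32080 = 83.00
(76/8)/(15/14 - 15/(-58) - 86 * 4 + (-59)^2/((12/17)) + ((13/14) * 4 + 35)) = 23142/11272495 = 0.00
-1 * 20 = -20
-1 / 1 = -1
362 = 362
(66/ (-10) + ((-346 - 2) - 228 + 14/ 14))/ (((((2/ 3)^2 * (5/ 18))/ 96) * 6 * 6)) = -314064/ 25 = -12562.56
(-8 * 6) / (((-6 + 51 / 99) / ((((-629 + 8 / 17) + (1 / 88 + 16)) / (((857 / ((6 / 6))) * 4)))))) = -8246943 / 5273978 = -1.56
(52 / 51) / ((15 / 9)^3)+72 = 153468 / 2125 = 72.22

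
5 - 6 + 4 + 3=6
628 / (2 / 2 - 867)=-314 / 433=-0.73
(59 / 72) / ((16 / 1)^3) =59 / 294912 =0.00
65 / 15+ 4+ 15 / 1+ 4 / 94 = 3296 / 141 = 23.38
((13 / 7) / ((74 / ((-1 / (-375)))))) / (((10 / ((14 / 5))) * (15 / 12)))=0.00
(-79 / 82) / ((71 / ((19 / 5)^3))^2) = -0.58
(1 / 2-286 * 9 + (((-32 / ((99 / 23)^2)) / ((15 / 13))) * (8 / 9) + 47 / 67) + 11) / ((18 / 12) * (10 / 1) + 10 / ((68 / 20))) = -7725531247231 / 54076527450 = -142.86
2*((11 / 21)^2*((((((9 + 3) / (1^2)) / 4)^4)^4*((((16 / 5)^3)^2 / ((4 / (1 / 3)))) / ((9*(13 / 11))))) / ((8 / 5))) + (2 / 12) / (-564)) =418323371804172319 / 3368137500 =124200206.14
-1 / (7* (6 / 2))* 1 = -1 / 21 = -0.05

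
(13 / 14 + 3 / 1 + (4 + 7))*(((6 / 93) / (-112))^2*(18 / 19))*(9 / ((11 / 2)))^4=0.00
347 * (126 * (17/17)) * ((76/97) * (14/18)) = 2584456/97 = 26643.88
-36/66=-6/11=-0.55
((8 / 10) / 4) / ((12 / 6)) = 1 / 10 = 0.10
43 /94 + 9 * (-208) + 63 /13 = -2281103 /1222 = -1866.70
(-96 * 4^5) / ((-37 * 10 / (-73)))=-3588096 / 185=-19395.11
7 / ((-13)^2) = 7 / 169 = 0.04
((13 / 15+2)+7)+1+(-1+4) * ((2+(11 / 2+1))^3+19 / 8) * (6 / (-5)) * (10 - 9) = -33128 / 15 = -2208.53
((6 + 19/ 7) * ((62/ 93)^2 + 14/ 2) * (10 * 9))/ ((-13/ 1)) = -40870/ 91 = -449.12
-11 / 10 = -1.10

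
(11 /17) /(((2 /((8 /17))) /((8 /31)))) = 352 /8959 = 0.04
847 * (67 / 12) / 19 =56749 / 228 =248.90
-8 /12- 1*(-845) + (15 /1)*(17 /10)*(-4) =2227 /3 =742.33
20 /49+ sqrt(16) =216 /49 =4.41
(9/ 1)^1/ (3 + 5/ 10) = 18/ 7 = 2.57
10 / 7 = 1.43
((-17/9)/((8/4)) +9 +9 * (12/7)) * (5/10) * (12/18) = 2959/378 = 7.83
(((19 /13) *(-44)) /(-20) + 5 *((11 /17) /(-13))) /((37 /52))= 13112 /3145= 4.17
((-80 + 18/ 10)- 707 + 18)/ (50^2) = -959/ 3125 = -0.31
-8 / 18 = -4 / 9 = -0.44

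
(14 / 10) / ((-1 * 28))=-1 / 20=-0.05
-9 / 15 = -3 / 5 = -0.60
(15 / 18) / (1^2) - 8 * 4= -187 / 6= -31.17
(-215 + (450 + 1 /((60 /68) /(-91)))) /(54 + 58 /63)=20769 /8650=2.40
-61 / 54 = -1.13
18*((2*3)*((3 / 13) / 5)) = 324 / 65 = 4.98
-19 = -19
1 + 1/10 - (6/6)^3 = 0.10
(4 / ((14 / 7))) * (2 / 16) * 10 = 5 / 2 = 2.50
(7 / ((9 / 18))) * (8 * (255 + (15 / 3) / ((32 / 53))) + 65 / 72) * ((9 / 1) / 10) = 212401 / 8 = 26550.12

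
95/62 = 1.53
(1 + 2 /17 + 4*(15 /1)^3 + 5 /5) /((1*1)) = 229536 /17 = 13502.12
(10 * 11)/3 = 110/3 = 36.67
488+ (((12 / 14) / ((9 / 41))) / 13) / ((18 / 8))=1199344 / 2457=488.13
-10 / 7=-1.43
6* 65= 390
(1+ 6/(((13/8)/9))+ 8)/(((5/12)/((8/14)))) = 26352/455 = 57.92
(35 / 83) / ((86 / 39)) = 0.19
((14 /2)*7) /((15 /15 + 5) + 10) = 49 /16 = 3.06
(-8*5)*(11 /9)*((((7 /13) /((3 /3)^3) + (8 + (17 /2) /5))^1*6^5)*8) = -404794368 /13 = -31138028.31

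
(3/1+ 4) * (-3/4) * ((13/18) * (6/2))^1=-91/8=-11.38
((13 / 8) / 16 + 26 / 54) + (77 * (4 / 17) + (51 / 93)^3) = 33020109649 / 1750280832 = 18.87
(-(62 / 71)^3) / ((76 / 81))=-4826142 / 6800309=-0.71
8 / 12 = 2 / 3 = 0.67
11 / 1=11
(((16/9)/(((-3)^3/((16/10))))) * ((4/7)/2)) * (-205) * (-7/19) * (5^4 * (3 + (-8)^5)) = 214938400000/4617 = 46553692.87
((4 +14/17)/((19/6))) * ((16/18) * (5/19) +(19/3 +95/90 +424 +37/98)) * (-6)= -1187271768/300713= -3948.19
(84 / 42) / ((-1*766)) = -1 / 383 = -0.00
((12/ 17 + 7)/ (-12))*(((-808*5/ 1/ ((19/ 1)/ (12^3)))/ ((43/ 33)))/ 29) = 2514948480/ 402781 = 6243.96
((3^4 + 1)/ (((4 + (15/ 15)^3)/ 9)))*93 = 68634/ 5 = 13726.80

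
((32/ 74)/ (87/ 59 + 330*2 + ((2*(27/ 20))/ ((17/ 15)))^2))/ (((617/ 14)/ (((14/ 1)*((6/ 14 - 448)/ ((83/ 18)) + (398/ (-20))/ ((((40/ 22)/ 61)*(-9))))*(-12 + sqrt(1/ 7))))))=365577711207296/ 6466357304923275 - 13056346828832*sqrt(7)/ 19399071914769825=0.05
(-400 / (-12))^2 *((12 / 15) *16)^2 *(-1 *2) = -3276800 / 9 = -364088.89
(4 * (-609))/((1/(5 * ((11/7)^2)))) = -30077.14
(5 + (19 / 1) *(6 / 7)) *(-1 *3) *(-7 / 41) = 447 / 41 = 10.90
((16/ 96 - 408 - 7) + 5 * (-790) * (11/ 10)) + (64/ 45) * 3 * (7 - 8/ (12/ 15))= -143179/ 30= -4772.63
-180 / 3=-60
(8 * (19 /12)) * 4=152 /3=50.67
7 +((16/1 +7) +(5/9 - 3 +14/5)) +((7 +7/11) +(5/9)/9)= 169529/4455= 38.05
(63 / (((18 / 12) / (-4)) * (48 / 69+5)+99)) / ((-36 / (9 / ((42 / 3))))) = -69 / 5941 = -0.01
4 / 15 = 0.27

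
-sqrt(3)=-1.73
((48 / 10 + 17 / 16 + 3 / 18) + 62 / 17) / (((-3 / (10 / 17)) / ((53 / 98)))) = -2092387 / 2039184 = -1.03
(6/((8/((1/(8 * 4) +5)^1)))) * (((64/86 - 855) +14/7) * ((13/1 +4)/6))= -100302839/11008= -9111.81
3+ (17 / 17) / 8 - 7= -31 / 8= -3.88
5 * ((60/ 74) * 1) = 150/ 37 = 4.05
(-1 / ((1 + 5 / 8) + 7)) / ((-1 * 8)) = 1 / 69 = 0.01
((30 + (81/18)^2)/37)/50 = 201/7400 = 0.03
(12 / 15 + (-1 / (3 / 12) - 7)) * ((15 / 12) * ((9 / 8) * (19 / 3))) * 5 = -454.22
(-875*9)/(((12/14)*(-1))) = 18375/2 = 9187.50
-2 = -2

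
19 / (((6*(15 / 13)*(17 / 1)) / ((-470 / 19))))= -611 / 153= -3.99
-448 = -448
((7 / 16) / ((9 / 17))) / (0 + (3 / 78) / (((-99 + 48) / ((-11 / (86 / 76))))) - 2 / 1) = -1130857 / 2726832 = -0.41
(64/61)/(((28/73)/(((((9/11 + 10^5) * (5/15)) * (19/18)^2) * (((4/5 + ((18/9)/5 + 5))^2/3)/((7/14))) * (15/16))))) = 27857984227097/11413710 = 2440747.51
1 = 1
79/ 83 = 0.95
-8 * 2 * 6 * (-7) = 672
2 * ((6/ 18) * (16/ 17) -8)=-784/ 51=-15.37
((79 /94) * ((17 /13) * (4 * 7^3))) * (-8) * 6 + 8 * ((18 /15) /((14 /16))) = -1547546016 /21385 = -72365.96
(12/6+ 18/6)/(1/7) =35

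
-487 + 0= -487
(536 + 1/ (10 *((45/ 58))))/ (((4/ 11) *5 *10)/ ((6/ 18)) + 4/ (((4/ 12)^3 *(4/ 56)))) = 1326919/ 3877200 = 0.34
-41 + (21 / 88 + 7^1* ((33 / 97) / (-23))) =-8022925 / 196328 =-40.86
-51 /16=-3.19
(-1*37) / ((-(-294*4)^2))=0.00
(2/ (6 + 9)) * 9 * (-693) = -831.60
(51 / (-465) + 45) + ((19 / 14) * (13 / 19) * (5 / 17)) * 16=908602 / 18445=49.26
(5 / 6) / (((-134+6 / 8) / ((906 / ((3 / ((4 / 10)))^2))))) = -2416 / 23985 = -0.10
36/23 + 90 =2106/23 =91.57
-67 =-67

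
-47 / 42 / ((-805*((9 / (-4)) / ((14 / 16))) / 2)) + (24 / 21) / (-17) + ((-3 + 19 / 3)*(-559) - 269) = -1575823489 / 738990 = -2132.40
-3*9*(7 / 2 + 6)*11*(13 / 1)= -73359 / 2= -36679.50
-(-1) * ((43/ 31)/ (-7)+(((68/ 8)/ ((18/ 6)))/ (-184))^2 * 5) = -52095523/ 264483072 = -0.20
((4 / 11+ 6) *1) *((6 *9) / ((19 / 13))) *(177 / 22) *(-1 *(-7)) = 30442230 / 2299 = 13241.51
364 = 364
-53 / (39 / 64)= -3392 / 39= -86.97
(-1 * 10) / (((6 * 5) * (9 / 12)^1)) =-4 / 9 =-0.44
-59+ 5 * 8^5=163781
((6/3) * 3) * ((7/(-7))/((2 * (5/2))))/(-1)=6/5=1.20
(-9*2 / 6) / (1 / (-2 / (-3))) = -2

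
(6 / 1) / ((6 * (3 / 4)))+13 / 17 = 107 / 51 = 2.10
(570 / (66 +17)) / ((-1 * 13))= -570 / 1079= -0.53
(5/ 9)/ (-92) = -5/ 828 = -0.01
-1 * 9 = -9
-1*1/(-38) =1/38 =0.03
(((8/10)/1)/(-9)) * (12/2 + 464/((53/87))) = -54248/795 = -68.24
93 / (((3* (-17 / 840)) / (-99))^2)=71461051200 / 289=247270073.36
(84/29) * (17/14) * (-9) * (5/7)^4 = -573750/69629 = -8.24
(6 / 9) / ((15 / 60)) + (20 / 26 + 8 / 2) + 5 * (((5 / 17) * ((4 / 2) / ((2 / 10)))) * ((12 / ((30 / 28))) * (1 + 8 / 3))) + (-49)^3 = -25865319 / 221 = -117037.64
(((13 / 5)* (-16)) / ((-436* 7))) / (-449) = -0.00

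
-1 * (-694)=694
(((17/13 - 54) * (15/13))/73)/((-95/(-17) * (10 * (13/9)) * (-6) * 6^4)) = 2329/1755209664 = 0.00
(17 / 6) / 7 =17 / 42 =0.40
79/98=0.81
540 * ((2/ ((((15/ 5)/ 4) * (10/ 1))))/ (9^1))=16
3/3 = 1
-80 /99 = -0.81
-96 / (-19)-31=-493 / 19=-25.95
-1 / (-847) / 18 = 0.00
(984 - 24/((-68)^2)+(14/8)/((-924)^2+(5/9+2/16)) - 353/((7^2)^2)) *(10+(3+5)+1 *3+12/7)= 272348973095669913/12187054225934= 22347.40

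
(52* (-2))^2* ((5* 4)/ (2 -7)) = -43264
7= 7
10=10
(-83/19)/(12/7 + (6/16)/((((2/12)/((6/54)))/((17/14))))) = -2.16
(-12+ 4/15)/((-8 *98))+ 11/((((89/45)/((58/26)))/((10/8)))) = 52805533/3401580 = 15.52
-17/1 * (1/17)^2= -1/17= -0.06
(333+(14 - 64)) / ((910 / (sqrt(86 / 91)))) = 283*sqrt(7826) / 82810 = 0.30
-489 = -489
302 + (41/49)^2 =726783/2401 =302.70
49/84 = 7/12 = 0.58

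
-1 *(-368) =368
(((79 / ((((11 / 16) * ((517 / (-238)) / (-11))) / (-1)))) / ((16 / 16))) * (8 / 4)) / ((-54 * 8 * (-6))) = -18802 / 41877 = -0.45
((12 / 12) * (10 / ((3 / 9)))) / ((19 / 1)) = 30 / 19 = 1.58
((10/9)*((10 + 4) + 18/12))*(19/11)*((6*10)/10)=5890/33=178.48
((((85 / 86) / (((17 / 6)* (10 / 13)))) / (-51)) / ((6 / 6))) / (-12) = 13 / 17544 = 0.00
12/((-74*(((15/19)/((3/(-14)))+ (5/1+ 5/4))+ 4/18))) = -4104/70559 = -0.06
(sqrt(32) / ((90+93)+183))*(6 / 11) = 4*sqrt(2) / 671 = 0.01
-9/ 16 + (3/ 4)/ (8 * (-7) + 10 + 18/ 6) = -399/ 688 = -0.58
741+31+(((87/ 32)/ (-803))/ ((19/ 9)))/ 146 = 55028702705/ 71280704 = 772.00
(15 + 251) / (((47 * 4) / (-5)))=-665 / 94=-7.07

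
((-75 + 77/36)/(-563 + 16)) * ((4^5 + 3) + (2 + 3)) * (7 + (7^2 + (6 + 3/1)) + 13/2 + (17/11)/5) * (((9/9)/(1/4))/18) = 593946874/270765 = 2193.59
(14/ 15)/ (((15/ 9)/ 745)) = 2086/ 5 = 417.20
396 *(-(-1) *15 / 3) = 1980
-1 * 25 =-25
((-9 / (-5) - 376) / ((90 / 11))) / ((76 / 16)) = -9.63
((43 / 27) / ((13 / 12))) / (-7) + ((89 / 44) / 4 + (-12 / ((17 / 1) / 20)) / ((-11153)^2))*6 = 430403297590081 / 152404889252616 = 2.82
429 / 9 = 143 / 3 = 47.67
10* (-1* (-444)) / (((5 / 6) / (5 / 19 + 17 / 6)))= 313464 / 19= 16498.11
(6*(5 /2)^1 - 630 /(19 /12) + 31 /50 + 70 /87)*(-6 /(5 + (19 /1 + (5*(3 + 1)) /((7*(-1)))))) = 220699549 /2038700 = 108.26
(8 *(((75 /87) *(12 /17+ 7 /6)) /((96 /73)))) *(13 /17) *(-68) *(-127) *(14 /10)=805696255 /8874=90792.91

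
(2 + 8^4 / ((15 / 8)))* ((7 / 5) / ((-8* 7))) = -16399 / 300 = -54.66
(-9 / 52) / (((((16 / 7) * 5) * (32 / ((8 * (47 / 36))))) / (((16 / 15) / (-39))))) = 329 / 2433600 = 0.00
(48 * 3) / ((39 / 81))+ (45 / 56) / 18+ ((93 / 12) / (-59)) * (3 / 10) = 128461769 / 429520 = 299.08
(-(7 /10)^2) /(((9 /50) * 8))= -49 /144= -0.34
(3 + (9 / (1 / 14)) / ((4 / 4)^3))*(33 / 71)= 4257 / 71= 59.96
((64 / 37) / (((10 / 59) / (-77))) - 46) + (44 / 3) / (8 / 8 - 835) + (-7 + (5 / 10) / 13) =-5047291591 / 6017310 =-838.80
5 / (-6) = -5 / 6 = -0.83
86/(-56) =-43/28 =-1.54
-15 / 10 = -3 / 2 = -1.50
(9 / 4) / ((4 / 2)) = 9 / 8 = 1.12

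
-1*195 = -195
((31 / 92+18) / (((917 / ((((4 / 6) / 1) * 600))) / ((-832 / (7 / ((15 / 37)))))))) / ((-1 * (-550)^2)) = 601536 / 472122035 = 0.00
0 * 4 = 0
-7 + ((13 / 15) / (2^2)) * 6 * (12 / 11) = -307 / 55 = -5.58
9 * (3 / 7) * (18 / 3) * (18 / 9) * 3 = 972 / 7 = 138.86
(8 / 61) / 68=2 / 1037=0.00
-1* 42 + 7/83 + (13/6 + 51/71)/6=-8790317/212148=-41.43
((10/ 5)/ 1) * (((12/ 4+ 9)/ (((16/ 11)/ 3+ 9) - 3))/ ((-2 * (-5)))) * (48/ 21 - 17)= -20394/ 3745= -5.45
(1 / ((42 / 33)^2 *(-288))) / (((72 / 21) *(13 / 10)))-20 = -25160285 / 1257984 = -20.00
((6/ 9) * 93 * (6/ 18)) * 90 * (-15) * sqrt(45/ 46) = -41850 * sqrt(230)/ 23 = -27595.07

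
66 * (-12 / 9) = -88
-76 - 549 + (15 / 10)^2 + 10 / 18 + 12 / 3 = -22255 / 36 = -618.19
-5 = -5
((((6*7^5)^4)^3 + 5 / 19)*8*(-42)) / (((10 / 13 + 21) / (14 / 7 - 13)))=1009546485584632997678384073741899179358727751552985128564237314672 / 5377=187752740484402640446045000000000000000000000000000000000000000.00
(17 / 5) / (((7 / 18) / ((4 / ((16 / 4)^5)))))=0.03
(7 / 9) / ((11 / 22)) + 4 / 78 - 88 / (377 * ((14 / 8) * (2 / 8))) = 25492 / 23751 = 1.07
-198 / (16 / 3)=-297 / 8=-37.12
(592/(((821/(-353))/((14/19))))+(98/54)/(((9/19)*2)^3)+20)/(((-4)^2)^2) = -406318453867/628807919616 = -0.65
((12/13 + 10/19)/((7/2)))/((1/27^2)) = 521964/1729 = 301.89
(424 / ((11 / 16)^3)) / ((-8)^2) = 27136 / 1331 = 20.39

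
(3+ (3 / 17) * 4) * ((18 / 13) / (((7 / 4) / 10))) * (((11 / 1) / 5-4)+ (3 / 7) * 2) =-27.65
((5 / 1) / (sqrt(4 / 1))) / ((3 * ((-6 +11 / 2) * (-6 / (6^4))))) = 360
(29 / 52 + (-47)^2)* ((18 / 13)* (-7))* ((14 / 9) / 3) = -1876651 / 169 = -11104.44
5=5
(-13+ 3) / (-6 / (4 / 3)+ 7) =-4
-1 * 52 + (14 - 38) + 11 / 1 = -65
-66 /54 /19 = -11 /171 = -0.06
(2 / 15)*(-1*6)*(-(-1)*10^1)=-8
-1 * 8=-8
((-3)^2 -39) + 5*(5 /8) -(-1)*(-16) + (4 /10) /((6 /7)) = -5089 /120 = -42.41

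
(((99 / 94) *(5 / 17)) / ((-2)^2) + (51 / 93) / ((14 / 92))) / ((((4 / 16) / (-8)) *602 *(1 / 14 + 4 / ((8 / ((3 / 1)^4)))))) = -5105959 / 1058676598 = -0.00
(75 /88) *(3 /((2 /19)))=4275 /176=24.29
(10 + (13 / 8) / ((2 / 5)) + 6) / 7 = 321 / 112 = 2.87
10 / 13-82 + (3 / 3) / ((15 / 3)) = -5267 / 65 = -81.03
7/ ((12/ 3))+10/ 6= 41/ 12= 3.42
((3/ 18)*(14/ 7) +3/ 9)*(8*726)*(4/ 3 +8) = 108416/ 3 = 36138.67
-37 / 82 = -0.45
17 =17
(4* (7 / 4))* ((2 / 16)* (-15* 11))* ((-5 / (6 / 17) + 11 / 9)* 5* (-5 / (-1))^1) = 2242625 / 48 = 46721.35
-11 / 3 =-3.67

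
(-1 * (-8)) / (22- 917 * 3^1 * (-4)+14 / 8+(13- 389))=32 / 42607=0.00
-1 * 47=-47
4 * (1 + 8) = 36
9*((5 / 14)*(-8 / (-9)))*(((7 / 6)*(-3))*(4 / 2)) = -20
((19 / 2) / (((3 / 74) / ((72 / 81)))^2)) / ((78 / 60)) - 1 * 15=33151925 / 9477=3498.15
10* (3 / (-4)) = -7.50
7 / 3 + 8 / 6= 11 / 3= 3.67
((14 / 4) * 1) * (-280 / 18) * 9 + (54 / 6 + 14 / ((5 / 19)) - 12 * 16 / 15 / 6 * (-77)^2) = -39229 / 3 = -13076.33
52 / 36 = 13 / 9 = 1.44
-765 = -765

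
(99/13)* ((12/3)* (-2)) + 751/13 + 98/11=823/143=5.76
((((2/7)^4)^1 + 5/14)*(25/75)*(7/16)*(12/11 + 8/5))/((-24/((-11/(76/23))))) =0.02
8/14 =4/7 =0.57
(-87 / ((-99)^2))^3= -24389 / 34869635163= -0.00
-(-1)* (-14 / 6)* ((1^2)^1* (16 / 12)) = -28 / 9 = -3.11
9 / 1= 9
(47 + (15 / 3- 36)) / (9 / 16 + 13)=256 / 217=1.18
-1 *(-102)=102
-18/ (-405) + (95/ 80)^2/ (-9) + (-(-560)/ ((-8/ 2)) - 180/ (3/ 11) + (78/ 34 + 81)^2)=6811482481/ 1109760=6137.80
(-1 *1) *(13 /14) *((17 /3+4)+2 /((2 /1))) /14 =-104 /147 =-0.71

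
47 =47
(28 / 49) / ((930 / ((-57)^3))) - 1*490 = -655112 / 1085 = -603.79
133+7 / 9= 1204 / 9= 133.78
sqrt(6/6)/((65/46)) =46/65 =0.71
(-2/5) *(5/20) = -1/10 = -0.10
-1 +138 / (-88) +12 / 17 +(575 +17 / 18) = 3864721 / 6732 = 574.08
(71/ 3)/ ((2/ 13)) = 923/ 6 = 153.83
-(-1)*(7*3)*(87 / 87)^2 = 21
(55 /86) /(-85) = -11 /1462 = -0.01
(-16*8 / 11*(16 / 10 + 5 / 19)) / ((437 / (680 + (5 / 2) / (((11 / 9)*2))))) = -33944352 / 1004663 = -33.79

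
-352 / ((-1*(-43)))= -352 / 43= -8.19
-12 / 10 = -6 / 5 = -1.20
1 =1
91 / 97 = 0.94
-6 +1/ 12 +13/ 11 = -625/ 132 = -4.73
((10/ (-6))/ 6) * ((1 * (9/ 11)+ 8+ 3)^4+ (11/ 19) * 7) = -5419.89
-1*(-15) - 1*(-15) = 30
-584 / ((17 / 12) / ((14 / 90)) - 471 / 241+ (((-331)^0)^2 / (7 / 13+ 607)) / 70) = -1389495140 / 17018483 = -81.65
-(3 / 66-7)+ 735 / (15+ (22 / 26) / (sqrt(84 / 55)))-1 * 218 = -2271213467 / 14024758-42042 * sqrt(1155) / 637489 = -164.18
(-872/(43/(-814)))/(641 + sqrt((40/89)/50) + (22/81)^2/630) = 172961796858513004132560/6716389183253901056783- 1212724256431453920 * sqrt(445)/6716389183253901056783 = 25.75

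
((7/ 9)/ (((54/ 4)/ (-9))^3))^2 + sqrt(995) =3136/ 59049 + sqrt(995) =31.60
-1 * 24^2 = -576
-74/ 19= -3.89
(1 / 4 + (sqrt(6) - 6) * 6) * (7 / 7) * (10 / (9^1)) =-715 / 18 + 20 * sqrt(6) / 3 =-23.39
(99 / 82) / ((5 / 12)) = 594 / 205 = 2.90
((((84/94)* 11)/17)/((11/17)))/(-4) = -21/94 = -0.22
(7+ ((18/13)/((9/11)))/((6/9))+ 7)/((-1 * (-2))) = 215/26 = 8.27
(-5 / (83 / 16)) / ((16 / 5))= -25 / 83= -0.30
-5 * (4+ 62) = -330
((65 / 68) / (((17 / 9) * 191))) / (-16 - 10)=-0.00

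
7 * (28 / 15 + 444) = 46816 / 15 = 3121.07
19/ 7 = 2.71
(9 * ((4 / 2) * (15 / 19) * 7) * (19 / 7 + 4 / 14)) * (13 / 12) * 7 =85995 / 38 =2263.03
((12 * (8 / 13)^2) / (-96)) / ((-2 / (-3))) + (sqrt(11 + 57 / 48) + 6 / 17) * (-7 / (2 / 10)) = -35 * sqrt(195) / 4 - 35694 / 2873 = -134.61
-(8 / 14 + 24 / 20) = -62 / 35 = -1.77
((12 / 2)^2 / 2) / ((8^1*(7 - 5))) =9 / 8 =1.12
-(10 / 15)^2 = -0.44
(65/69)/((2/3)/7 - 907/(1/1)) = -7/6739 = -0.00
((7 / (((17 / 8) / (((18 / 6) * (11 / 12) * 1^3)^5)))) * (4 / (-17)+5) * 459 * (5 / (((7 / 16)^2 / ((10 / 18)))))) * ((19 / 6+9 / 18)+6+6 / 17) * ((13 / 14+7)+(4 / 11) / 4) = 2672917693875 / 2023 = 1321264307.40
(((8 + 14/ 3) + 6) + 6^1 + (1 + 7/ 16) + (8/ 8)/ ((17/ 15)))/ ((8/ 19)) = 418399/ 6528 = 64.09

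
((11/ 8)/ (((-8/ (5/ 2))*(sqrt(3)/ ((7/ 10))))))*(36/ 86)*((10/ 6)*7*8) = -2695*sqrt(3)/ 688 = -6.78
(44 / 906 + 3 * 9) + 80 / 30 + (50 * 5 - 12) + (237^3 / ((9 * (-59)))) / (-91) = 543.21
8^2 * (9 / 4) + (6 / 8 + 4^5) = 4675 / 4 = 1168.75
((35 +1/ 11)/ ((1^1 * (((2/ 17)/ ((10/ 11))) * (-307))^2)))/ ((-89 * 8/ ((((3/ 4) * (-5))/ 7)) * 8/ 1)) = 20916375/ 10003519492736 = 0.00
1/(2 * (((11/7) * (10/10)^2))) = 7/22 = 0.32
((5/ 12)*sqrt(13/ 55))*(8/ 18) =0.09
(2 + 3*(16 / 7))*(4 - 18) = -124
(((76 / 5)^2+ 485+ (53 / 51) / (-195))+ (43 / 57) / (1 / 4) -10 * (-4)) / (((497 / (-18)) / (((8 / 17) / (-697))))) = 11474136896 / 618192841175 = 0.02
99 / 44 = 9 / 4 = 2.25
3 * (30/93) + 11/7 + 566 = 123373/217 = 568.54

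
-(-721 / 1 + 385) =336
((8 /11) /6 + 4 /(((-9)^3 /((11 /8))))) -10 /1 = -158557 /16038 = -9.89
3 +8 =11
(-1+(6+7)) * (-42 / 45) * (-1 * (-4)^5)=-57344 / 5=-11468.80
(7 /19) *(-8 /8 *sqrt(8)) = -14 *sqrt(2) /19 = -1.04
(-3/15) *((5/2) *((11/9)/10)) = -11/180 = -0.06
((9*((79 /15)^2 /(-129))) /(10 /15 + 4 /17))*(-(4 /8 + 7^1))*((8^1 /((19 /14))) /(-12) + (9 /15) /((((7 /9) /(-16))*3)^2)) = 10268173757 /23018975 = 446.07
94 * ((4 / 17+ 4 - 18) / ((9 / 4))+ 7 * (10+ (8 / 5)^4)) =109620356 / 10625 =10317.21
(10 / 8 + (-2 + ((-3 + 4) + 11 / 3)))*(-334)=-7849 / 6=-1308.17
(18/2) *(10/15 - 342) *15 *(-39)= 1797120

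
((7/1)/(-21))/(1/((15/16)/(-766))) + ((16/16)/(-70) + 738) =316566527/428960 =737.99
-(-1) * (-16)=-16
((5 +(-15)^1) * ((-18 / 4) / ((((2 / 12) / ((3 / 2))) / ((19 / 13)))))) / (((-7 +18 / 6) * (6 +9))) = -513 / 52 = -9.87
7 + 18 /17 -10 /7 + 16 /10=4897 /595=8.23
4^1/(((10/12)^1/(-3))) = -72/5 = -14.40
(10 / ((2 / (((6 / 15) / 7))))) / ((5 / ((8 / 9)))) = 16 / 315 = 0.05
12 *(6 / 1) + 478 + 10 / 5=552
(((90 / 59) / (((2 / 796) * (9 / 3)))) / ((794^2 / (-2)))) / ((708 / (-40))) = 19900 / 548636929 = 0.00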